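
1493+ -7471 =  - 5978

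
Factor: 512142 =2^1 *3^1 * 17^1*5021^1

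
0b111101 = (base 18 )37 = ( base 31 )1U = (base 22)2H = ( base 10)61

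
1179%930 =249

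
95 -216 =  - 121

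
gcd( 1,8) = 1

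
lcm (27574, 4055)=137870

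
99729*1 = 99729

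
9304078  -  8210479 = 1093599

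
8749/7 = 8749/7 = 1249.86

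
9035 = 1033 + 8002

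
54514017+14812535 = 69326552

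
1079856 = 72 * 14998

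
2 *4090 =8180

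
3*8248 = 24744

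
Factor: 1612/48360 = 1/30 = 2^(-1)*3^( - 1 )*5^( - 1 )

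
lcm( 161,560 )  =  12880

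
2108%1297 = 811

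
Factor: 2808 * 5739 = 2^3 * 3^4 * 13^1*1913^1 = 16115112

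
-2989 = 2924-5913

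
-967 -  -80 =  -887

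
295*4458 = 1315110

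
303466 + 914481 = 1217947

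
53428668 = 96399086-42970418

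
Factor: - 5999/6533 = - 7^1 * 47^( - 1) * 139^( - 1)*857^1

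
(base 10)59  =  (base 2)111011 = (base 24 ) 2b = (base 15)3e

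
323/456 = 17/24=0.71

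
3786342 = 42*90151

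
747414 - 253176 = 494238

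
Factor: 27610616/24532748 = 6902654/6133187 = 2^1*11^1*211^1*1487^1*6133187^( -1)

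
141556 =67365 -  - 74191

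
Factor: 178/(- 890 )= - 5^( - 1)= - 1/5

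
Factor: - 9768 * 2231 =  - 2^3*3^1*11^1*23^1*37^1*97^1 = - 21792408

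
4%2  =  0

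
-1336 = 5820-7156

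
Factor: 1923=3^1*641^1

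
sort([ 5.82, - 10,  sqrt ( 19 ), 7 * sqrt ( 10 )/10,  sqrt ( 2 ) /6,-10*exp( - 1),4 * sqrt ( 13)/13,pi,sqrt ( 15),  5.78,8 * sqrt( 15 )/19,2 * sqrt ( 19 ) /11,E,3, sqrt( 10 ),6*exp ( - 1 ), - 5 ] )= [ - 10,-5 , - 10  *  exp( - 1), sqrt( 2)/6,2*sqrt(19 ) /11,4*sqrt(13 )/13,8*sqrt ( 15 )/19,6*exp( - 1 )  ,  7 *sqrt( 10) /10, E, 3,pi, sqrt(10 ),sqrt( 15), sqrt(19 ),5.78,5.82]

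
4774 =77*62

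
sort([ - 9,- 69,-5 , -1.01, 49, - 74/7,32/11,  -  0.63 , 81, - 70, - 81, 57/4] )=[ - 81, - 70 , - 69 , - 74/7 , - 9, - 5,- 1.01, - 0.63,32/11,57/4 , 49 , 81] 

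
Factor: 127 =127^1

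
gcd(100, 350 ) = 50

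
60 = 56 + 4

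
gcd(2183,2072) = 37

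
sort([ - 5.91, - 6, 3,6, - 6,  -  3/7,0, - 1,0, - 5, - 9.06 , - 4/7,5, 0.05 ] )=[- 9.06,-6,-6, - 5.91,  -  5,  -  1,-4/7, - 3/7,  0, 0,  0.05,3,5, 6 ] 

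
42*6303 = 264726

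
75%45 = 30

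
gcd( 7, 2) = 1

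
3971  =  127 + 3844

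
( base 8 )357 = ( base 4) 3233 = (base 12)17b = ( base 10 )239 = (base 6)1035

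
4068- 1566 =2502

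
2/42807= 2/42807 = 0.00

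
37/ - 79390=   -1 + 79353/79390 = - 0.00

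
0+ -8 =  - 8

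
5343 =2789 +2554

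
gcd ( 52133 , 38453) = 1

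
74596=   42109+32487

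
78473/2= 78473/2=39236.50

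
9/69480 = 1/7720 = 0.00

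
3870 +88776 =92646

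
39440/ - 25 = -1578 + 2/5 = - 1577.60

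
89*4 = 356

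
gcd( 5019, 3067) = 1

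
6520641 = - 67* ( - 97323 )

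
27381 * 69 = 1889289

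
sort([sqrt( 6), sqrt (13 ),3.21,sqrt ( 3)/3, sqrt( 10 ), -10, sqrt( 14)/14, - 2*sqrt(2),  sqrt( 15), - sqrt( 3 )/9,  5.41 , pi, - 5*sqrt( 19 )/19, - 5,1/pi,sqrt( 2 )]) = [ - 10, - 5, - 2*sqrt (2), - 5 * sqrt( 19)/19 ,-sqrt( 3 )/9,sqrt( 14 ) /14, 1/pi,sqrt(3)/3, sqrt( 2) , sqrt(6),pi , sqrt( 10),3.21,sqrt( 13), sqrt( 15 ),5.41]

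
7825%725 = 575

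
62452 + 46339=108791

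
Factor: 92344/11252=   2^1*7^1*17^1 * 29^(  -  1) = 238/29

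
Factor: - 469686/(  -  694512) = 211/312= 2^( - 3) * 3^( - 1)*13^( - 1 )*211^1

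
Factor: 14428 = 2^2*3607^1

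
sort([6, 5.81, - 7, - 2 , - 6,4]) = [ - 7, -6, - 2,4  ,  5.81, 6] 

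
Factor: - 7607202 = - 2^1*3^1*1123^1*1129^1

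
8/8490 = 4/4245 = 0.00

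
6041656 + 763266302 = 769307958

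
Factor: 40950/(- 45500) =-9/10 = - 2^( - 1) * 3^2*5^( - 1 ) 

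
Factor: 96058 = 2^1*48029^1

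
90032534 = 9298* 9683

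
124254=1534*81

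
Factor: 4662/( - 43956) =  - 7/66 = - 2^( - 1 )*3^ ( - 1 ) * 7^1 * 11^(-1)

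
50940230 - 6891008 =44049222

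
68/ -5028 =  - 17/1257 = -  0.01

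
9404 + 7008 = 16412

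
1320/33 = 40 = 40.00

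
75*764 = 57300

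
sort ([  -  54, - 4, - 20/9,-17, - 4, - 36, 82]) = [-54, - 36, - 17, -4, - 4,-20/9, 82]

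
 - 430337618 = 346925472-777263090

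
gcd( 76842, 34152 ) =8538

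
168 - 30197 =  -30029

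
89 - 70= 19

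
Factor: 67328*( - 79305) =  -5339447040 = -  2^8* 3^1 * 5^1*17^1*263^1*311^1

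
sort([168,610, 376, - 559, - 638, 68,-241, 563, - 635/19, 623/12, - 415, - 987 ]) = [  -  987, - 638 , - 559, -415, - 241, - 635/19, 623/12,  68, 168, 376,563, 610] 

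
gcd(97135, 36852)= 1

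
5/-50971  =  -5/50971   =  - 0.00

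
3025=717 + 2308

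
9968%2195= 1188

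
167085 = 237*705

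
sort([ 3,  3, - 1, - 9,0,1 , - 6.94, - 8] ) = [ -9, - 8, - 6.94,  -  1, 0, 1, 3, 3]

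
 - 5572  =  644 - 6216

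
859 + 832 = 1691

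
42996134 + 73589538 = 116585672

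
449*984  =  441816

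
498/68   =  249/34 = 7.32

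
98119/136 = 721 + 63/136=   721.46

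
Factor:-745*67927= - 5^1*149^1*67927^1 = -50605615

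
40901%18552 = 3797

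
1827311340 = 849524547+977786793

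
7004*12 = 84048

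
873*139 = 121347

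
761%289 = 183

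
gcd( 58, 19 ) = 1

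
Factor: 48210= 2^1*3^1*5^1*1607^1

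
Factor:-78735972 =-2^2*3^1 * 7^1*59^1*15887^1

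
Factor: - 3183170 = -2^1*5^1*67^1 *4751^1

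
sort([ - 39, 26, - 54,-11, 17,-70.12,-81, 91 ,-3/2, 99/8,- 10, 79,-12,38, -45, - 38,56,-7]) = [ - 81,-70.12,-54,  -  45, - 39, - 38, - 12,-11,-10, - 7, - 3/2 , 99/8,17,  26,  38, 56, 79,91 ] 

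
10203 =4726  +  5477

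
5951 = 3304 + 2647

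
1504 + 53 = 1557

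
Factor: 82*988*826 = 2^4*7^1*13^1*19^1*41^1*59^1 = 66919216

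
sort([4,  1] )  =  [ 1,4] 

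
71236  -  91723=-20487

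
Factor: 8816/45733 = 2^4*83^ ( - 1 ) = 16/83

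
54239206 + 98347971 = 152587177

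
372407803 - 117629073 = 254778730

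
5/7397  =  5/7397 = 0.00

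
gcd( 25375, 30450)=5075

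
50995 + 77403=128398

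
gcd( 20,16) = 4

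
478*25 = 11950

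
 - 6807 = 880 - 7687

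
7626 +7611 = 15237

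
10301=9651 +650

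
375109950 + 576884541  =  951994491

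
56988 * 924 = 52656912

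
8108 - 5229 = 2879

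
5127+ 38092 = 43219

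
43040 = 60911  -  17871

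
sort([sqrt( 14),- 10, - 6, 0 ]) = [ - 10,-6, 0, sqrt(14 ) ]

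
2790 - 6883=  - 4093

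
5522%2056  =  1410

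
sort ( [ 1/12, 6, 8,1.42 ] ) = [ 1/12,1.42 , 6,  8 ]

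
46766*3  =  140298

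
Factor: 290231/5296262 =2^( - 1)*503^1*577^1*2648131^( - 1 ) 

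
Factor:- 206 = -2^1*103^1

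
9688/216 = 44+23/27 = 44.85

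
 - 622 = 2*( - 311) 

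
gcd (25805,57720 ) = 65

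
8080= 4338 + 3742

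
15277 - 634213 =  - 618936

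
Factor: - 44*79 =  - 3476 = - 2^2*11^1*79^1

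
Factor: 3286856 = 2^3 *410857^1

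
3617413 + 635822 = 4253235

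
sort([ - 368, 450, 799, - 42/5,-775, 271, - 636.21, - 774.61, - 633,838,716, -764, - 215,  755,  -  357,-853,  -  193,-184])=[ - 853,- 775, - 774.61,-764,-636.21,- 633, - 368,-357, - 215,-193,-184, - 42/5,271,450,716,755,799, 838 ]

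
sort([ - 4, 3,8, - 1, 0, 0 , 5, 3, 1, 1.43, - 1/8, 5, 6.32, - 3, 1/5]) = [ - 4, - 3, - 1, - 1/8,0, 0,1/5, 1, 1.43 , 3,3, 5,5, 6.32,8]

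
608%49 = 20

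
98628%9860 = 28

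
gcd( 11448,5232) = 24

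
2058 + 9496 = 11554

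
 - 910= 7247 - 8157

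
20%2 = 0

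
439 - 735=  - 296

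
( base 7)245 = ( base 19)6h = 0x83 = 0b10000011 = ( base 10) 131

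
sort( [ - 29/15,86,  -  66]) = [-66,-29/15 , 86 ]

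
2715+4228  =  6943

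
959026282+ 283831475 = 1242857757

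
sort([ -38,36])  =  [ - 38,36]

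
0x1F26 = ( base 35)6ht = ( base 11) 5a9a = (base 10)7974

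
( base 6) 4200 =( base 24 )1F0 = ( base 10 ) 936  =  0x3a8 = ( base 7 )2505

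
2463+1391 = 3854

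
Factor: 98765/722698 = 2^( - 1)*5^1*19753^1*361349^(-1)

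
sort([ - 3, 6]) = [ - 3,6] 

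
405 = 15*27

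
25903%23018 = 2885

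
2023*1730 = 3499790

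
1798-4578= - 2780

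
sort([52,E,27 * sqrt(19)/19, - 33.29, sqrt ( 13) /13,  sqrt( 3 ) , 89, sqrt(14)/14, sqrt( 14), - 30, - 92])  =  [-92, - 33.29, - 30, sqrt( 14 ) /14, sqrt( 13) /13, sqrt(3), E,sqrt (14), 27 * sqrt(19)/19,52, 89] 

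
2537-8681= - 6144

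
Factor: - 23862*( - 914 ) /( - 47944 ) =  - 5452467/11986 = - 2^ ( - 1 )*3^1*13^( - 1) * 41^1*97^1 * 457^1*461^( - 1)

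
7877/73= 7877/73 = 107.90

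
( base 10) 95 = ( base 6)235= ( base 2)1011111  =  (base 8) 137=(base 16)5f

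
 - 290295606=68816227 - 359111833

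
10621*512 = 5437952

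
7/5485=7/5485 = 0.00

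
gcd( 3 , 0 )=3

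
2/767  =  2/767=0.00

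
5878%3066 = 2812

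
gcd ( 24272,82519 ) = 1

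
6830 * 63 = 430290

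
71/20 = 3 + 11/20 = 3.55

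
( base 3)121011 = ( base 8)664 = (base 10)436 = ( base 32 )DK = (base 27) g4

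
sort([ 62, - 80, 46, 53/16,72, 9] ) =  [ - 80,53/16,9,46, 62,72] 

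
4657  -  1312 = 3345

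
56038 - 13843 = 42195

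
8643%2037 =495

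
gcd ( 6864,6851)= 13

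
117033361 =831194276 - 714160915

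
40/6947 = 40/6947  =  0.01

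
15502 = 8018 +7484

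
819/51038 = 63/3926 = 0.02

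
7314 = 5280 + 2034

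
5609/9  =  623 + 2/9 = 623.22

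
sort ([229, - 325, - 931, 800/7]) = [ - 931 ,-325,800/7,229]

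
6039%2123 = 1793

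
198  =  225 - 27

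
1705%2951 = 1705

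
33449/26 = 1286+1/2 = 1286.50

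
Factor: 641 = 641^1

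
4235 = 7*605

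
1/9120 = 1/9120=0.00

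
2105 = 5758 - 3653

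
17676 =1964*9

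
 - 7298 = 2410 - 9708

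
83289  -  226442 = - 143153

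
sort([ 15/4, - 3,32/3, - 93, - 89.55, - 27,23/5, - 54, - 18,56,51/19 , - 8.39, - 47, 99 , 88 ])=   [ - 93, - 89.55, - 54, - 47, - 27,  -  18,  -  8.39 , - 3, 51/19,15/4 , 23/5, 32/3, 56, 88,99 ]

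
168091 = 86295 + 81796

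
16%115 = 16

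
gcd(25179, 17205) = 3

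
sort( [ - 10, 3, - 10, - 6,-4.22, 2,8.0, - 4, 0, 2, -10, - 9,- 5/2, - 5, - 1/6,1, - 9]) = [ - 10 , - 10, -10 , -9 , - 9, - 6, - 5 ,- 4.22,-4,  -  5/2, - 1/6,0, 1,  2 , 2, 3, 8.0] 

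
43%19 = 5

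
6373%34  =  15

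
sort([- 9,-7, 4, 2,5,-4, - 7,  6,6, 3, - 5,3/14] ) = [ - 9, - 7 ,-7,  -  5, - 4,3/14,2, 3,4,  5,6,6] 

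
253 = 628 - 375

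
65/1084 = 65/1084 = 0.06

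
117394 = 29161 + 88233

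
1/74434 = 1/74434 = 0.00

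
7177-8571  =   - 1394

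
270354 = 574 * 471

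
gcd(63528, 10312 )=8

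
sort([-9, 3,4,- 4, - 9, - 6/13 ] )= [- 9,-9,-4,- 6/13, 3,  4] 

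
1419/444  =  473/148  =  3.20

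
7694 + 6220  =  13914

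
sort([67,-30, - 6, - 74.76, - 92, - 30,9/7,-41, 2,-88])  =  [-92,-88, -74.76,- 41, - 30, - 30,  -  6, 9/7 , 2,67]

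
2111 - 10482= -8371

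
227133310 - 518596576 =-291463266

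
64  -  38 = 26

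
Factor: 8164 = 2^2*13^1*157^1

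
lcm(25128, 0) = 0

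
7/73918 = 7/73918 = 0.00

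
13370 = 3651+9719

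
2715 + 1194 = 3909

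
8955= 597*15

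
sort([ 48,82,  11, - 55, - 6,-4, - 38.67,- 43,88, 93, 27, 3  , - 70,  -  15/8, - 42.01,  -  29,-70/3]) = [ - 70 ,-55, - 43, - 42.01, - 38.67 , - 29, - 70/3 , - 6, - 4, - 15/8,3,  11, 27,48, 82,88, 93]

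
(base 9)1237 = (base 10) 925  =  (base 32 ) st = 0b1110011101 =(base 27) 177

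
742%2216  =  742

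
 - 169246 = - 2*84623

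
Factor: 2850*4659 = 2^1*3^2 * 5^2*19^1*1553^1 = 13278150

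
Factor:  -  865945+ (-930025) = -1795970 = - 2^1*5^1*11^1*29^1  *  563^1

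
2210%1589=621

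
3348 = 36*93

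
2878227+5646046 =8524273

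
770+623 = 1393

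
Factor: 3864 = 2^3*3^1*7^1*23^1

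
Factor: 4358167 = 11^1*396197^1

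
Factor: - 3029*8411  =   - 25476919 = - 13^2*233^1*647^1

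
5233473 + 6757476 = 11990949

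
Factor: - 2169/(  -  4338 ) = 2^(- 1) = 1/2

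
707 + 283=990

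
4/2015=4/2015 = 0.00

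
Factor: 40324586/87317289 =2^1*  3^( - 2 )*29^(  -  1)*334549^(  -  1 )*20162293^1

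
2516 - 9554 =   -  7038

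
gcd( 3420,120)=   60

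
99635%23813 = 4383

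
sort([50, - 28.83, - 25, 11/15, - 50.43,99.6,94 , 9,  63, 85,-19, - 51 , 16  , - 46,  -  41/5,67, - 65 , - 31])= [ - 65, - 51,  -  50.43,-46,-31, - 28.83, - 25, - 19, - 41/5,11/15, 9,  16, 50,63,67,85,94, 99.6]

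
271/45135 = 271/45135 = 0.01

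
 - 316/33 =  - 316/33  =  - 9.58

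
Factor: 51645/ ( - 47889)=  - 3^( - 1)*5^1* 11^1*17^ (  -  1) = - 55/51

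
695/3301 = 695/3301 = 0.21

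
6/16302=1/2717 = 0.00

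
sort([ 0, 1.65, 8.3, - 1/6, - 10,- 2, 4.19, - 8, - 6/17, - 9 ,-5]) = [ - 10, - 9, - 8,-5, - 2, - 6/17,-1/6, 0, 1.65, 4.19, 8.3]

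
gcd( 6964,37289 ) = 1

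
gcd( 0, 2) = 2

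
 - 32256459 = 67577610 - 99834069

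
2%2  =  0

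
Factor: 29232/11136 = 21/8 = 2^( -3)* 3^1*7^1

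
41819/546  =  76+323/546  =  76.59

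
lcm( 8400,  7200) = 50400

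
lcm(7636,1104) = 91632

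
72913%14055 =2638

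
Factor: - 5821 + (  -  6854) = -3^1*5^2*13^2   =  - 12675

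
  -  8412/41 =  - 8412/41 = - 205.17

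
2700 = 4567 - 1867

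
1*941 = 941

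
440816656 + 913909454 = 1354726110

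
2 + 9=11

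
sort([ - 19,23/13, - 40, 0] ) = [ - 40,-19,0, 23/13 ] 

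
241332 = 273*884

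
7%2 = 1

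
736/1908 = 184/477=0.39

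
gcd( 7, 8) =1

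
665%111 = 110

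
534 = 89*6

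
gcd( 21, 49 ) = 7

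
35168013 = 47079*747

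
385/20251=5/263= 0.02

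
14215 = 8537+5678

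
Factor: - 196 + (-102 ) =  - 298 = -2^1 * 149^1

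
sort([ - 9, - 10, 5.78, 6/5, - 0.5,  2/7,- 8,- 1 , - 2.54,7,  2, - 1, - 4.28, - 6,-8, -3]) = [ - 10,  -  9, - 8, - 8, - 6,-4.28,-3, - 2.54, - 1,-1, - 0.5,  2/7,6/5,  2,  5.78,  7]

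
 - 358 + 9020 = 8662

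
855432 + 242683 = 1098115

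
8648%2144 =72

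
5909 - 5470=439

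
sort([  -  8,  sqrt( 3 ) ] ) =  [ - 8,  sqrt( 3)]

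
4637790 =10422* 445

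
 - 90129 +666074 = 575945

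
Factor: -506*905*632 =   -  2^4* 5^1*11^1 * 23^1*79^1 * 181^1 = - 289411760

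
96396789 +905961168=1002357957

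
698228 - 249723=448505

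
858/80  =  10 + 29/40 =10.72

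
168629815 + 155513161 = 324142976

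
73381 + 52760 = 126141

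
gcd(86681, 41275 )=1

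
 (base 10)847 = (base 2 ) 1101001111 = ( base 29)106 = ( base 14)447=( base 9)1141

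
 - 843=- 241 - 602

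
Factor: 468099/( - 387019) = -3^4*107^( - 1)*3617^(-1 )*5779^1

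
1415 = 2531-1116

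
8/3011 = 8/3011 =0.00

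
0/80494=0= 0.00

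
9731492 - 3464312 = 6267180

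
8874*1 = 8874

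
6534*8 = 52272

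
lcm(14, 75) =1050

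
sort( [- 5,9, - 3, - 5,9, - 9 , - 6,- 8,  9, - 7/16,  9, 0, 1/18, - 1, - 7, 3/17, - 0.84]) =[ - 9,-8, - 7, - 6, - 5, - 5,-3, - 1, - 0.84,- 7/16,0, 1/18, 3/17,9,9, 9, 9 ] 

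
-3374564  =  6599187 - 9973751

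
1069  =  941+128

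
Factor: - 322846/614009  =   - 2^1*11^(-1)*337^1*479^1*  55819^( - 1 ) 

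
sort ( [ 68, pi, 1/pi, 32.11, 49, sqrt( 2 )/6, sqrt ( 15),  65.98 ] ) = [ sqrt(2)/6,1/pi,pi,  sqrt( 15), 32.11 , 49,65.98, 68] 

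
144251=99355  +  44896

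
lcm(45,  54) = 270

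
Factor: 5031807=3^1*11^1 * 41^1 *3719^1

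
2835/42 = 135/2 = 67.50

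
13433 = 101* 133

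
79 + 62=141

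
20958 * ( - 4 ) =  - 83832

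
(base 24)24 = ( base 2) 110100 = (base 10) 52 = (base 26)20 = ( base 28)1O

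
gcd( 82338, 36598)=2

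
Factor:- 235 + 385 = 2^1  *3^1 * 5^2 = 150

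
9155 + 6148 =15303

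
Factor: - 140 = -2^2 *5^1*7^1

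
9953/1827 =5 + 818/1827 =5.45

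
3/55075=3/55075 = 0.00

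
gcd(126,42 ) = 42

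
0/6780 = 0   =  0.00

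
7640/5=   1528 = 1528.00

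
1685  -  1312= 373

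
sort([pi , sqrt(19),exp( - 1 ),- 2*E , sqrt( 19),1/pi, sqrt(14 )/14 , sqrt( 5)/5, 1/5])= [ - 2*E,1/5, sqrt ( 14)/14,1/pi, exp( - 1 ) , sqrt(5 ) /5,  pi,sqrt(19 ),sqrt(19)]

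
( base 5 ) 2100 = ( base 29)9e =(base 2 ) 100010011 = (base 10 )275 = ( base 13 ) 182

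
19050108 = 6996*2723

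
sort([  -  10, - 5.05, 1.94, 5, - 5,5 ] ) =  [ - 10, - 5.05, - 5,1.94,5, 5]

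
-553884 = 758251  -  1312135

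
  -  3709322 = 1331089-5040411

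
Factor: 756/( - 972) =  - 3^ ( - 2 )* 7^1 = -7/9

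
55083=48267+6816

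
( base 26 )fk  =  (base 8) 632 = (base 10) 410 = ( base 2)110011010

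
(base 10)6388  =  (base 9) 8677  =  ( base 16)18F4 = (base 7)24424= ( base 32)67K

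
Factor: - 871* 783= -3^3  *  13^1*29^1 *67^1= - 681993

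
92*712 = 65504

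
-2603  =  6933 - 9536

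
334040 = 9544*35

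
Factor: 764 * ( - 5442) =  - 2^3*3^1*191^1*907^1 = -  4157688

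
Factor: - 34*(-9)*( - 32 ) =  - 2^6*3^2*17^1 = -9792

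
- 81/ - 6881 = 81/6881 = 0.01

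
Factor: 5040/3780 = 2^2* 3^( - 1 ) = 4/3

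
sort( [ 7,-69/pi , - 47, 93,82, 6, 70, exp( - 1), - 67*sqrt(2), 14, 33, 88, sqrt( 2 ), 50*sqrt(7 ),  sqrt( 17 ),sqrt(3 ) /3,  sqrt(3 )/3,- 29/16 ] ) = [ -67*sqrt(2),-47, - 69/pi, - 29/16, exp( - 1 ), sqrt(3)/3, sqrt( 3)/3,sqrt( 2), sqrt(17), 6, 7 , 14,  33, 70, 82, 88, 93, 50*sqrt( 7 )] 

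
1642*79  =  129718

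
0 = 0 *871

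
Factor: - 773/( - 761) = 761^( - 1) * 773^1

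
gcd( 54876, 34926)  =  6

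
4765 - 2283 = 2482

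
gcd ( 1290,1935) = 645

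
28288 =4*7072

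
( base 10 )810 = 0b1100101010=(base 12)576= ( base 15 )390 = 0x32A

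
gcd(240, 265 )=5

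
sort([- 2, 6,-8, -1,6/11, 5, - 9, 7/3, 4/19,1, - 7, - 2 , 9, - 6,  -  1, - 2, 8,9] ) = [-9, - 8,-7 , - 6,  -  2, - 2,  -  2 ,-1, - 1, 4/19, 6/11, 1,7/3, 5, 6, 8, 9,9] 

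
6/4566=1/761 = 0.00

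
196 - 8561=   -  8365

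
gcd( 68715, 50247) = 27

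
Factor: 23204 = 2^2* 5801^1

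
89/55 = 89/55 = 1.62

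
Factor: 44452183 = 44452183^1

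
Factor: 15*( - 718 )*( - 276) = 2972520  =  2^3*3^2*5^1*23^1*359^1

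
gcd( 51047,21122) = 1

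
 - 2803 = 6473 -9276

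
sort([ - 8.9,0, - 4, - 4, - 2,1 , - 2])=[ - 8.9,-4, - 4, - 2  , - 2,  0,1]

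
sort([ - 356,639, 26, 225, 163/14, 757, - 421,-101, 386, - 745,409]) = [ - 745,-421,-356, - 101, 163/14,26, 225, 386 , 409,639, 757 ] 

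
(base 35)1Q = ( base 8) 75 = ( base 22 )2h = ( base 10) 61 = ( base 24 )2D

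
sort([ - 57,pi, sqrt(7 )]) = [ - 57,sqrt(7),pi]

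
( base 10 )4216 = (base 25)6IG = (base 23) 7M7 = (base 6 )31304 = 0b1000001111000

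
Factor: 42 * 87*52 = 190008 =2^3*3^2*7^1*13^1*29^1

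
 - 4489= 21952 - 26441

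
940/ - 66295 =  - 1 +13071/13259 =-0.01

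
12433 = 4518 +7915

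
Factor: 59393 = 59393^1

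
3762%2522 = 1240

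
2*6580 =13160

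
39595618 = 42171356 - 2575738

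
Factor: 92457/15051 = 30819/5017= 3^1 * 29^( - 1)*173^(-1 ) * 10273^1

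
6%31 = 6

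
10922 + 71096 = 82018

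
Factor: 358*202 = 72316 = 2^2*101^1 * 179^1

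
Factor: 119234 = 2^1*59617^1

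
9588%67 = 7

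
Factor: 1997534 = 2^1*7^2 *11^1*17^1*109^1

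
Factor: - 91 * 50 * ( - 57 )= 259350  =  2^1*3^1*5^2 * 7^1 * 13^1*19^1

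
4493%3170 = 1323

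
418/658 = 209/329  =  0.64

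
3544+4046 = 7590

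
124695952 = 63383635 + 61312317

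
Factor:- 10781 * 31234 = -2^1*7^1 *23^1*97^1*10781^1 = - 336733754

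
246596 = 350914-104318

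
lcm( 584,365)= 2920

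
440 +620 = 1060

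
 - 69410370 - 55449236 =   -  124859606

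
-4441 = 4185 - 8626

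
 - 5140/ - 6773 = 5140/6773 =0.76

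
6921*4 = 27684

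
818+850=1668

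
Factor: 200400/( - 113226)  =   - 200/113   =  - 2^3*5^2*113^( - 1) 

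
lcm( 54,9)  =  54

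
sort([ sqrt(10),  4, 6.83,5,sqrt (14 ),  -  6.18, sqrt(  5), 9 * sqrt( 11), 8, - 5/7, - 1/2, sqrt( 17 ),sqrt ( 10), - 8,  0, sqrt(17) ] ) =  [-8,-6.18, - 5/7, - 1/2,  0, sqrt(5 ), sqrt ( 10), sqrt (10), sqrt( 14),4,sqrt( 17 ),sqrt(17 ), 5, 6.83,  8,9*sqrt (11)]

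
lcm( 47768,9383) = 525448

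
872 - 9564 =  - 8692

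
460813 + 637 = 461450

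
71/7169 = 71/7169 = 0.01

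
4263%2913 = 1350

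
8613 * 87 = 749331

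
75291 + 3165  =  78456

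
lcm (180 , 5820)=17460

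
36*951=34236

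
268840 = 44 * 6110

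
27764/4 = 6941 =6941.00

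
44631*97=4329207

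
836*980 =819280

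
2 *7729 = 15458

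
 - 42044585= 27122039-69166624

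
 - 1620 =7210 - 8830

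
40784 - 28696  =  12088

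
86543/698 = 86543/698 = 123.99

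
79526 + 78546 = 158072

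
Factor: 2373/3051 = 7/9 = 3^( - 2)*7^1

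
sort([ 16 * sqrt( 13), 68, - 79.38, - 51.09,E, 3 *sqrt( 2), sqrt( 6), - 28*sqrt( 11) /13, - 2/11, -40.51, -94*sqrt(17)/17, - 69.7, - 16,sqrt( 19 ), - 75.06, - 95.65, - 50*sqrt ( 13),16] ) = [ - 50 * sqrt( 13 ),-95.65,  -  79.38,- 75.06, - 69.7,-51.09, - 40.51,-94 *sqrt (17)/17,-16, - 28 * sqrt( 11) /13, - 2/11, sqrt( 6 ), E,  3 * sqrt(2), sqrt( 19 ),16, 16*sqrt( 13),68 ] 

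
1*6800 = 6800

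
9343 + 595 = 9938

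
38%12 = 2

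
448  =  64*7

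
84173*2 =168346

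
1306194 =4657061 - 3350867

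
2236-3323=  - 1087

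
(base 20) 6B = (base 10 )131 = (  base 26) 51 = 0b10000011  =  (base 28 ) 4J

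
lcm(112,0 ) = 0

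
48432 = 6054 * 8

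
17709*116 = 2054244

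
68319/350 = 68319/350 = 195.20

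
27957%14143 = 13814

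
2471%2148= 323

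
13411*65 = 871715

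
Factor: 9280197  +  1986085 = 11266282 = 2^1*5633141^1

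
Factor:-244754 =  - 2^1*53^1*2309^1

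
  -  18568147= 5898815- 24466962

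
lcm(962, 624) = 23088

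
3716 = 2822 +894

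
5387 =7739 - 2352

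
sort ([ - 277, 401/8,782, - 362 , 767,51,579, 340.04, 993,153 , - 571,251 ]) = [ - 571, - 362, - 277,401/8, 51 , 153,251, 340.04, 579 , 767, 782 , 993] 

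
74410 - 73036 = 1374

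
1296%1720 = 1296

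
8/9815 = 8/9815 = 0.00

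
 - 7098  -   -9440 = 2342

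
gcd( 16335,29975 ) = 55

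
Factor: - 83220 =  - 2^2 * 3^1*5^1*19^1*73^1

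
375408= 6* 62568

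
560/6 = 93+1/3 = 93.33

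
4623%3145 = 1478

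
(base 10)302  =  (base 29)ac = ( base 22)dg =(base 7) 611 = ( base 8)456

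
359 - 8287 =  - 7928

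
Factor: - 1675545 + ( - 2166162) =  - 3841707 = - 3^1*811^1  *  1579^1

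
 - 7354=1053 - 8407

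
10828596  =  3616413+7212183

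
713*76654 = 54654302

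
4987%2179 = 629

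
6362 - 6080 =282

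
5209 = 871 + 4338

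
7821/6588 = 869/732=1.19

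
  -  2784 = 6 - 2790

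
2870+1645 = 4515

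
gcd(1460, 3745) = 5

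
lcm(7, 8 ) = 56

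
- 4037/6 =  - 4037/6 = - 672.83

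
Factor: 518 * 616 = 2^4*7^2 * 11^1* 37^1 = 319088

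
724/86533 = 724/86533 =0.01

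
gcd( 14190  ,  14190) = 14190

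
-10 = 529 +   -  539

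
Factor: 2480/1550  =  8/5  =  2^3*5^(-1 )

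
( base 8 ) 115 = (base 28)2l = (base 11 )70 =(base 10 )77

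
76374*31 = 2367594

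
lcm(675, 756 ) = 18900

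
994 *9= 8946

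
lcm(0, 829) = 0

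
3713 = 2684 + 1029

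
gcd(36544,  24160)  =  32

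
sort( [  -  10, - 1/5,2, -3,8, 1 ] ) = [ - 10, - 3 , - 1/5 , 1, 2 , 8 ] 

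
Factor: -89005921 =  - 47^1 * 53^1*35731^1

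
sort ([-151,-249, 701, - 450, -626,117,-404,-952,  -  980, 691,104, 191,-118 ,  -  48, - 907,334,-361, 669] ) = [ - 980, - 952,- 907,-626,  -  450, - 404,-361,-249,-151  , - 118, - 48, 104,117, 191,334 , 669, 691, 701 ]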